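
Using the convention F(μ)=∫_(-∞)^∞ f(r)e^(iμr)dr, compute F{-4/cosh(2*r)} -2*pi/cosh(pi*μ/4)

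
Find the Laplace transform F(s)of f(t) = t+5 5/s+s^(-2)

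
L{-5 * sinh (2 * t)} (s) -10/ (s^2-4)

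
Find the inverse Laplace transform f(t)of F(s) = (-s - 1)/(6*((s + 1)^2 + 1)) -exp(-t)*cos(t)/6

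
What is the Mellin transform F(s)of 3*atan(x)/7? -3*pi*sec(pi*s/2)/(14*s)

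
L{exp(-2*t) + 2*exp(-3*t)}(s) 2/(s + 3) + 1/(s + 2)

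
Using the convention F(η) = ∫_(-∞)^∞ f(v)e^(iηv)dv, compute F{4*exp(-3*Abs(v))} 24/(η^2 + 9)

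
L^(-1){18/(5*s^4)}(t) 3*t^3/5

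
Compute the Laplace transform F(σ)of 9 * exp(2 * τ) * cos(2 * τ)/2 9 * (σ - 2)/(2 * ((σ - 2)^2+4))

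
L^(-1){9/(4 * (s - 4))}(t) 9 * exp(4 * t)/4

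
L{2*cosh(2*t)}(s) 2*s/(s^2 - 4)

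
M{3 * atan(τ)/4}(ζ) -3 * pi * sec(pi * ζ/2)/(8 * ζ)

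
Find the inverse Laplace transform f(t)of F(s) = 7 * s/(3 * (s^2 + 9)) 7 * cos(3 * t)/3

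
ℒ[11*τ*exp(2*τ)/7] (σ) 11/(7*(σ - 2)^2)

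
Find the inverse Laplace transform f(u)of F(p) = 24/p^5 u^4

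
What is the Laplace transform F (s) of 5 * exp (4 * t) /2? 5/ (2 * (s - 4) ) 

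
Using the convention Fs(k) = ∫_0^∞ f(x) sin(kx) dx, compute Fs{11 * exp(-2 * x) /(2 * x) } 11 * atan(k/2) /2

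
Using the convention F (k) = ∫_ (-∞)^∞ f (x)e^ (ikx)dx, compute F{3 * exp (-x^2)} 3 * sqrt (pi) * exp (-k^2/4)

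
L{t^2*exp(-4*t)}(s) 2/(s + 4)^3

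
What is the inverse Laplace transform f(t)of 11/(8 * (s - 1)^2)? 11 * t * exp(t)/8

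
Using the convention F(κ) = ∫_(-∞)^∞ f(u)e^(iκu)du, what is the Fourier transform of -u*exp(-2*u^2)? -sqrt(2)*I*sqrt(pi)*κ*exp(-κ^2/8)/8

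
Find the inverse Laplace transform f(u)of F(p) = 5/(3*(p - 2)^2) 5*u*exp(2*u)/3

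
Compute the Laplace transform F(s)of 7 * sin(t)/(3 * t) 7 * atan(1/s)/3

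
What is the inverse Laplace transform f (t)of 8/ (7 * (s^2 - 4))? 4 * sinh (2 * t)/7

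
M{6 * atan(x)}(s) -3 * pi * sec(pi * s/2)/s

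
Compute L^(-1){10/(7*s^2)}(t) 10*t/7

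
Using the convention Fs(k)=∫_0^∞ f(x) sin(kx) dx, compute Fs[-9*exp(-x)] -9*k/(k^2 + 1) 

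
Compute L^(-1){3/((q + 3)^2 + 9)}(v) exp(-3*v)*sin(3*v)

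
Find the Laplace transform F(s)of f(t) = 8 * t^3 48/s^4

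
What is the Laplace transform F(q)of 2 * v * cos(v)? 2 * (q^2-1)/(q^2 + 1)^2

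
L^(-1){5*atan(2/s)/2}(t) 5*sin(2*t)/(2*t)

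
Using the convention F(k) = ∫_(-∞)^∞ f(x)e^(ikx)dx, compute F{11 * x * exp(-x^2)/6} 11 * I * sqrt(pi) * k * exp(-k^2/4)/12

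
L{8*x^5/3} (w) 320/w^6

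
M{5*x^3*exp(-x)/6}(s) 5*gamma(s + 3)/6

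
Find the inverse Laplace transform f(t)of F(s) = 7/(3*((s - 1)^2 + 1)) 7*exp(t)*sin(t)/3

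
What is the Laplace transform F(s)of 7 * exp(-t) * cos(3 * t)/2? 7 * (s + 1)/(2 * ((s + 1)^2 + 9))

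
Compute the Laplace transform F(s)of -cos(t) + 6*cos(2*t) 6*s/(s^2 + 4)- s/(s^2 + 1)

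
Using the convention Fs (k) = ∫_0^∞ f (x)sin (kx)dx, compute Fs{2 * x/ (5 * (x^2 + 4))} pi * exp (-2 * k)/5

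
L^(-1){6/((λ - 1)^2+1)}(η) 6*exp(η)*sin(η)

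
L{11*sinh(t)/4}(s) 11/(4*(s^2 - 1))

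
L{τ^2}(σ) 2/σ^3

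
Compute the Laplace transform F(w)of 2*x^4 48/w^5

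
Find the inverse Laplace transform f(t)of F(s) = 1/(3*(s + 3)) exp(-3*t)/3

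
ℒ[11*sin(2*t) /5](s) 22/(5*(s^2 + 4) ) 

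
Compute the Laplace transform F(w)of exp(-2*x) 1/(w+2)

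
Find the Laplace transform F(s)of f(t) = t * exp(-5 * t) (s + 5)^(-2)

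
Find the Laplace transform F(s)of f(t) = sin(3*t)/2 3/(2*(s^2 + 9))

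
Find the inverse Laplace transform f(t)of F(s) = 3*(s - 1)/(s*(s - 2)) 3*exp(t)*cosh(t)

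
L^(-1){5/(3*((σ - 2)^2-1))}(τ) 5*exp(2*τ)*sinh(τ)/3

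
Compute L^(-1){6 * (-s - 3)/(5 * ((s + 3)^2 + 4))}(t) -6 * exp(-3 * t) * cos(2 * t)/5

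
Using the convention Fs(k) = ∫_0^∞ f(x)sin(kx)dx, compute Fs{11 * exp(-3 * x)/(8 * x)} 11 * atan(k/3)/8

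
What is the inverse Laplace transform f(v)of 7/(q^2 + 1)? 7*sin(v)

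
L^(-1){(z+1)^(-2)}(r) r*exp(-r)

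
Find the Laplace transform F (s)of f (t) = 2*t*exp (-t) 2/ (s+1)^2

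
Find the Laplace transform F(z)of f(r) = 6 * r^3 36/z^4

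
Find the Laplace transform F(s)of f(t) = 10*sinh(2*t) 20/(s^2 - 4)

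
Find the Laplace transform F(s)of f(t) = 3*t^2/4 3/(2*s^3)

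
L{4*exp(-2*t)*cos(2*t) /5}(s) 4*(s + 2) /(5*((s + 2) ^2 + 4) ) 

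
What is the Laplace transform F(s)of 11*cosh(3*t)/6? 11*s/(6*(s^2 - 9))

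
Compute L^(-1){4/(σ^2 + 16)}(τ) sin(4 * τ)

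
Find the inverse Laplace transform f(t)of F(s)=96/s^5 4 * t^4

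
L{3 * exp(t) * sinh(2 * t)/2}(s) 3/((s - 1)^2 - 4)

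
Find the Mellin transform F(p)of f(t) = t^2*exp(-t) gamma(p+2)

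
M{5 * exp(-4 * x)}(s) 5 * gamma(s)/4^s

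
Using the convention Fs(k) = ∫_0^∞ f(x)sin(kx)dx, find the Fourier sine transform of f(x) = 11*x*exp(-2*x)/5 44*k/(5*(k^2 + 4)^2)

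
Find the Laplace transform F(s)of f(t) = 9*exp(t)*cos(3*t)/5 9*(s - 1)/(5*((s - 1)^2 + 9))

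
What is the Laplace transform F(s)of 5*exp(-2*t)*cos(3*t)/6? 5*(s + 2)/(6*((s + 2)^2 + 9))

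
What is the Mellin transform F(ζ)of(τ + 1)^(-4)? gamma(ζ)*gamma(4 - ζ)/6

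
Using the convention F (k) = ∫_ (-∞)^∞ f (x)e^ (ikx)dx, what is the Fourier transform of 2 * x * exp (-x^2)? I * sqrt (pi) * k * exp (-k^2/4)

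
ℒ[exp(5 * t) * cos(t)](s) (s - 5)/((s - 5)^2+1)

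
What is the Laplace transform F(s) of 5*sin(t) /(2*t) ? 5*atan(1/s) /2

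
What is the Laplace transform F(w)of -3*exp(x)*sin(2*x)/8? -3/(4*(w - 1)^2+16)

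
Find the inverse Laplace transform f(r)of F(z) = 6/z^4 r^3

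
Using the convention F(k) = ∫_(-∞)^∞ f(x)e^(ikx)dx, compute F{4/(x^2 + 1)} 4*pi*exp(-Abs(k))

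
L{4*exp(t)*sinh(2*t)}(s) 8/((s - 1)^2 - 4)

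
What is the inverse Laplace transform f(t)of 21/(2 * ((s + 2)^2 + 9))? 7 * exp(-2 * t) * sin(3 * t)/2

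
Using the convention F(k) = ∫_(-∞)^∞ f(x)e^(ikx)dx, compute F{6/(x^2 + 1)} 6 * pi * exp(-Abs(k))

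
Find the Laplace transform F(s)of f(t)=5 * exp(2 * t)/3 5/(3 * (s - 2))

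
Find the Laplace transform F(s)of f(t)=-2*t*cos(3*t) 2*(9 - s^2)/(s^2 + 9)^2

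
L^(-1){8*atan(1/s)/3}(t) 8*sin(t)/(3*t)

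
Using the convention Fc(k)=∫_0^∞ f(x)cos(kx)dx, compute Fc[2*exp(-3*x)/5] 6/(5*(k^2 + 9))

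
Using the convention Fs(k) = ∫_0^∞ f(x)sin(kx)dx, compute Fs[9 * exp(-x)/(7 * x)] 9 * atan(k)/7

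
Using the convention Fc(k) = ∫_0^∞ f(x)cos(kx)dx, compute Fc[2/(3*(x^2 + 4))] pi*exp(-2*k)/6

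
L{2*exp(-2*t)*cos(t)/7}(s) 2*(s + 2)/(7*((s + 2)^2 + 1))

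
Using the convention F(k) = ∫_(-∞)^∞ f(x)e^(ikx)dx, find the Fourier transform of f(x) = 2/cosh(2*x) pi/cosh(pi*k/4)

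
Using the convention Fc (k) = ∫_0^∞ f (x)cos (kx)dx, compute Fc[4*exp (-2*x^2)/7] sqrt (2)*sqrt (pi)*exp (-k^2/8)/7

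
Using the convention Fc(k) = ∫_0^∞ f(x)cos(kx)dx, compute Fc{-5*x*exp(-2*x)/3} 5*(k^2 - 4)/(3*(k^2 + 4)^2)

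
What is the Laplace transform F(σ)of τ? σ^(-2)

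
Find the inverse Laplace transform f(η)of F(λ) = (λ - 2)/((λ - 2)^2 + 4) exp(2 * η) * cos(2 * η)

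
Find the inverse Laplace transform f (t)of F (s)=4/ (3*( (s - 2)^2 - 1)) 4*exp (2*t)*sinh (t)/3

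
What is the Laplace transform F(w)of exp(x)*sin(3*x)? 3/((w - 1)^2 + 9)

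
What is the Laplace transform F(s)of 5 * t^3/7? 30/(7 * s^4)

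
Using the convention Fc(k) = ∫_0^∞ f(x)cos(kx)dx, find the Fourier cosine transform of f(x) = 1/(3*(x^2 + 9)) pi*exp(-3*k)/18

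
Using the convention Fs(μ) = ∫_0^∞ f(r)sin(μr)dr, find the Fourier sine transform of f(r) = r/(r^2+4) pi * exp(-2 * μ)/2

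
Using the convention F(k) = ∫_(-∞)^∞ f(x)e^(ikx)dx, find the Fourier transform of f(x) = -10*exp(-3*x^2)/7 -10*sqrt(3)*sqrt(pi)*exp(-k^2/12)/21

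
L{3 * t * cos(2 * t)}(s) 3 * (s^2 - 4)/(s^2 + 4)^2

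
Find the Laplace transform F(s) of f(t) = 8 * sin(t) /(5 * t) 8 * atan(1/s) /5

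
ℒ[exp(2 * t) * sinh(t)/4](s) 1/(4 * ((s - 2)^2 - 1))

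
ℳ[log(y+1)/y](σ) -pi*csc(pi*σ)/(σ - 1)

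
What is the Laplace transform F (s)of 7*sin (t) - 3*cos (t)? 7/ (s^2 + 1) - 3*s/ (s^2 + 1)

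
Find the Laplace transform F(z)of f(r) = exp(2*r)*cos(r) (z - 2)/((z - 2)^2 + 1)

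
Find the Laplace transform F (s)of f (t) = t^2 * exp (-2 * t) 2/ (s + 2)^3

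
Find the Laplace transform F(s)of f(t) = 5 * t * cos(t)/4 5 * (s^2 - 1)/(4 * (s^2 + 1)^2)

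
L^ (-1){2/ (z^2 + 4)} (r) sin (2*r)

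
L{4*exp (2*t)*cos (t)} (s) 4*(s - 2)/ ( (s - 2)^2+1)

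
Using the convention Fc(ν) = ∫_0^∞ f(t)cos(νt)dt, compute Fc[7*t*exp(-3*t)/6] 7*(9 - ν^2)/(6*(ν^2 + 9)^2)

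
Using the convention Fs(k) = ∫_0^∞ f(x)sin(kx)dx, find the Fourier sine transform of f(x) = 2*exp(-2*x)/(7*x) 2*atan(k/2)/7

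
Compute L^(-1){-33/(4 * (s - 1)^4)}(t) -11 * t^3 * exp(t)/8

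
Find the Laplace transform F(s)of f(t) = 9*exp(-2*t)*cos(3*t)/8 9*(s + 2)/(8*((s + 2)^2 + 9))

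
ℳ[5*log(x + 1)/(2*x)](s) -5*pi*csc(pi*s)/(2*s - 2)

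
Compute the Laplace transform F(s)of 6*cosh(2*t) 6*s/(s^2-4)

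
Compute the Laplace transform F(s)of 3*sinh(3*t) 9/(s^2 - 9)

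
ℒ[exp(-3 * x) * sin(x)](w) 1/((w + 3)^2 + 1)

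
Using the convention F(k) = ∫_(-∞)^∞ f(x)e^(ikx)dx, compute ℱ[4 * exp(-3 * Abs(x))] 24/(k^2+9)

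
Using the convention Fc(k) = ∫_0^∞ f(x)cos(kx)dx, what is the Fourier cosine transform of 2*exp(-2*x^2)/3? sqrt(2)*sqrt(pi)*exp(-k^2/8)/6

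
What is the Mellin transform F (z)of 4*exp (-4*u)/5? 2^ (2 - 2*z)*gamma (z)/5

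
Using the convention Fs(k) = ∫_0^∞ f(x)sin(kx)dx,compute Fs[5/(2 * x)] 5 * pi/4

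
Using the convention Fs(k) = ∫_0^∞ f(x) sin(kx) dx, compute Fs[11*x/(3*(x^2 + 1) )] 11*pi*exp(-k) /6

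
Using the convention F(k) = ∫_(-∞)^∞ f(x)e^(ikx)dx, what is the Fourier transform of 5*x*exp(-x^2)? 5*I*sqrt(pi)*k*exp(-k^2/4)/2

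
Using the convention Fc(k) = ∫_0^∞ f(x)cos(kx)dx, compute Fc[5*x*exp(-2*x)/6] 5*(4 - k^2)/(6*(k^2 + 4)^2)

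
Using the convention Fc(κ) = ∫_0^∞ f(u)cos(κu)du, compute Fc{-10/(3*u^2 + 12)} -5*pi*exp(-2*κ)/6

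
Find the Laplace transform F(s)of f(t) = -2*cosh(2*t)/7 -2*s/(7*s^2 - 28)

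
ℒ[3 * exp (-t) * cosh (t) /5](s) 3 * (s+1) / (5 * s * (s+2) ) 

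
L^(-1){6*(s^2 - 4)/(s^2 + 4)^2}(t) 6*t*cos(2*t)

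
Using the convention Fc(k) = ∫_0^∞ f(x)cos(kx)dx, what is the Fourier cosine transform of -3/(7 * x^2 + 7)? -3 * pi * exp(-k)/14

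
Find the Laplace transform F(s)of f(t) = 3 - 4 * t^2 3/s - 8/s^3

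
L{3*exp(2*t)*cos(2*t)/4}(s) 3*(s - 2)/(4*((s - 2)^2 + 4))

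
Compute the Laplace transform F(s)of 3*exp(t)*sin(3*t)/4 9/(4*((s - 1)^2 + 9))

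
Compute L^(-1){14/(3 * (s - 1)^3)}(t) 7 * t^2 * exp(t)/3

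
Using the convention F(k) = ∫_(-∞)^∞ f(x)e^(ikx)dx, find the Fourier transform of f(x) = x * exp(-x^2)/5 I * sqrt(pi) * k * exp(-k^2/4)/10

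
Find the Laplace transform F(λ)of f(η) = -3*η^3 -18/λ^4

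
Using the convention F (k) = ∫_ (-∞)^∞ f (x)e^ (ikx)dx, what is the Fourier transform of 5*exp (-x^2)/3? 5*sqrt (pi)*exp (-k^2/4)/3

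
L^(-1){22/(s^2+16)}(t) 11*sin(4*t)/2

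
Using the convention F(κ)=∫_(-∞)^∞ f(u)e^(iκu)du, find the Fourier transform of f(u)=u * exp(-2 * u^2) sqrt(2) * I * sqrt(pi) * κ * exp(-κ^2/8)/8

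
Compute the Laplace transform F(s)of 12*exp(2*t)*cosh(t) 12*(s - 2)/((s - 2)^2-1)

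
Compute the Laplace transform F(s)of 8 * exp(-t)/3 8/(3 * (s + 1))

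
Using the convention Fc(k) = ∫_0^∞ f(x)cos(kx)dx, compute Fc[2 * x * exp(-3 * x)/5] 2 * (9 - k^2)/(5 * (k^2 + 9)^2)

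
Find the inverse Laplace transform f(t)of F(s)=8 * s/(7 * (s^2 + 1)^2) 4 * t * sin(t)/7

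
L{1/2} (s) 1/ (2 * s)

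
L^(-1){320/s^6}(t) 8*t^5/3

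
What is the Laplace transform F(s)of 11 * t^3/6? 11/s^4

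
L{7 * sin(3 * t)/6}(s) 7/(2 * (s^2 + 9))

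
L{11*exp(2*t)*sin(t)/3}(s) 11/(3*((s - 2)^2+1))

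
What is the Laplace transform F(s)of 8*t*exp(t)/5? 8/(5*(s - 1)^2)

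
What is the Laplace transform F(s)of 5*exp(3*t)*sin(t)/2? 5/(2*((s - 3)^2+1))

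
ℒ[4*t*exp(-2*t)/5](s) 4/(5*(s + 2)^2)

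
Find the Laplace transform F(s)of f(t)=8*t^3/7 48/(7*s^4)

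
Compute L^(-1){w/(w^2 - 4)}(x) cosh(2 * x)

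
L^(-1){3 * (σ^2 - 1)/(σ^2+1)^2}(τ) 3 * τ * cos(τ)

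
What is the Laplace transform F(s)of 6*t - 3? 6/s^2 - 3/s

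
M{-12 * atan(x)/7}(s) 6 * pi * sec(pi * s/2)/(7 * s)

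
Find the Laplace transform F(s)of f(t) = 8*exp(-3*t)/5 8/(5*(s + 3))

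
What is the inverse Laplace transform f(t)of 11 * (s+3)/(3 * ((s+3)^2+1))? 11 * exp(-3 * t) * cos(t)/3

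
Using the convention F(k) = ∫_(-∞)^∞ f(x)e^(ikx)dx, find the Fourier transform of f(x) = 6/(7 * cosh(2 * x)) 3 * pi/(7 * cosh(pi * k/4))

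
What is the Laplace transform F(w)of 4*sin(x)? 4/(w^2 + 1)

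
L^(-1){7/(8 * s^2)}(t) 7 * t/8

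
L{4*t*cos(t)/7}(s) 4*(s^2 - 1)/(7*(s^2 + 1)^2)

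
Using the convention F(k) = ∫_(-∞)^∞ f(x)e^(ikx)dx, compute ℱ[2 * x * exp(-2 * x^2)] sqrt(2) * I * sqrt(pi) * k * exp(-k^2/8)/4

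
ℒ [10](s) 10/s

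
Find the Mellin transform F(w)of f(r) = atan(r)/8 -pi*sec(pi*w/2)/(16*w)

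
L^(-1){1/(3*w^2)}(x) x/3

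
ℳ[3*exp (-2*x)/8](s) 3*gamma (s)/ (8*2^s)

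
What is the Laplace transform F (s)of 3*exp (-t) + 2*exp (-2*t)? 2/ (s + 2) + 3/ (s + 1)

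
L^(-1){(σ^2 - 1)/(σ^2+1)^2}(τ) τ*cos(τ)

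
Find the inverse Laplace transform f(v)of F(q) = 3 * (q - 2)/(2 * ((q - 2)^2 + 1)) 3 * exp(2 * v) * cos(v)/2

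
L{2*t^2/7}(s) 4/(7*s^3)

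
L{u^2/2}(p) p^(-3)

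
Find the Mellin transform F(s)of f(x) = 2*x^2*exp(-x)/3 2*gamma(s + 2)/3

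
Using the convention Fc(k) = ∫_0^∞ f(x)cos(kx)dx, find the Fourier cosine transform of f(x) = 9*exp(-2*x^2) 9*sqrt(2)*sqrt(pi)*exp(-k^2/8)/4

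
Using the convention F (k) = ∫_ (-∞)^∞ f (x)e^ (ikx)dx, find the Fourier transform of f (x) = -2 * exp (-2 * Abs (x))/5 -8/ (5 * k^2 + 20)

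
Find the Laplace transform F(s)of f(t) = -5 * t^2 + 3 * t 3/s^2 - 10/s^3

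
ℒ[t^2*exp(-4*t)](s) 2/(s + 4) ^3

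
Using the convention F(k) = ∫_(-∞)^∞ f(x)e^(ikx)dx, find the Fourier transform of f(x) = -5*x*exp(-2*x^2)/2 -5*sqrt(2)*I*sqrt(pi)*k*exp(-k^2/8)/16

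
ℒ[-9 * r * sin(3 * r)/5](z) -54 * z/(5 * (z^2 + 9)^2)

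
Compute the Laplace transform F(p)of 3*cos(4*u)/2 3*p/(2*(p^2 + 16))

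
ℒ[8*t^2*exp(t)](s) 16/(s - 1)^3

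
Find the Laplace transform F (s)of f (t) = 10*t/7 10/ (7*s^2)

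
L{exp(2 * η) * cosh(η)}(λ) (λ - 2)/((λ - 2)^2-1)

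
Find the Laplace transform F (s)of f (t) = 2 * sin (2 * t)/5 4/ (5 * (s^2 + 4))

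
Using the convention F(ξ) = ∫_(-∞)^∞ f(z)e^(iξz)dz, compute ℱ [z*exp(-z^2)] I*sqrt(pi)*ξ*exp(-ξ^2/4)/2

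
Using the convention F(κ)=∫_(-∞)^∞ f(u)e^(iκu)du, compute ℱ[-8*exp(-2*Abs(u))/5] -32/(5*κ^2 + 20)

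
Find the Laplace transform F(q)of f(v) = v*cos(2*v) (q^2-4)/(q^2+4)^2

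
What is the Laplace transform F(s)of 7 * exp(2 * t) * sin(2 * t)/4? 7/(2 * ((s - 2)^2 + 4))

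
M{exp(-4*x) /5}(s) gamma(s) /(5*4^s) 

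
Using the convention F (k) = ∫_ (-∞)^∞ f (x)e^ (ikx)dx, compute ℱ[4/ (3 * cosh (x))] 4 * pi/ (3 * cosh (pi * k/2))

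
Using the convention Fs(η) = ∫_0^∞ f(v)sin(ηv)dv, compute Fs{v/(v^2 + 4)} pi*exp(-2*η)/2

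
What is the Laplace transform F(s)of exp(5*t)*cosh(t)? (s - 5)/((s - 5)^2 - 1)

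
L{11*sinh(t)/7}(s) 11/(7*(s^2 - 1))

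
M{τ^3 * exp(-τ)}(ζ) gamma(ζ + 3)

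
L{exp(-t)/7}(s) 1/(7*(s + 1))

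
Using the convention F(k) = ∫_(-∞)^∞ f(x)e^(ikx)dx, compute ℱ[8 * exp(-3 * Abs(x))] 48/(k^2 + 9)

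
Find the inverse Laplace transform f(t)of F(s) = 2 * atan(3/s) 2 * sin(3 * t)/t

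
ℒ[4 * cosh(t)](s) 4 * s/(s^2 - 1)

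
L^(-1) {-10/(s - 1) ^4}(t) -5 * t^3 * exp(t) /3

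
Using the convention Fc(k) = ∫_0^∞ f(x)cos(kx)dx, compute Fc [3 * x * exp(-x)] 3 * (1 - k^2)/(k^2 + 1)^2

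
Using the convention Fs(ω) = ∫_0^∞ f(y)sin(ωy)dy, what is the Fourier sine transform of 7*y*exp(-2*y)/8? 7*ω/(2*(ω^2 + 4)^2)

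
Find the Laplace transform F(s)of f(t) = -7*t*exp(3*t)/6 -7/(6*(s - 3)^2)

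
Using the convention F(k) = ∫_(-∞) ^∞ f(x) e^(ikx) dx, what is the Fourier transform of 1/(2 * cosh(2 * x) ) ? pi/(4 * cosh(pi * k/4) ) 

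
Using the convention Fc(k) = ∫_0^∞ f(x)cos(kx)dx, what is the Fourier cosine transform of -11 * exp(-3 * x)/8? -33/(8 * k^2+72)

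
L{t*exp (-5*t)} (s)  (s+5)^ (-2)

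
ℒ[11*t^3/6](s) 11/s^4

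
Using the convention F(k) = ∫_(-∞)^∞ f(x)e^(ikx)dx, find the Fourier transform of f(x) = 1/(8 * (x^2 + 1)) pi * exp(-Abs(k))/8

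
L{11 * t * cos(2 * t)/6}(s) 11 * (s^2 - 4)/(6 * (s^2 + 4)^2)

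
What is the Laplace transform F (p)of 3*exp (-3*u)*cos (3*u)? 3*(p + 3)/ ( (p + 3)^2 + 9)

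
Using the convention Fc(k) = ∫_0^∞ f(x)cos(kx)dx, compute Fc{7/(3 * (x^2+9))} 7 * pi * exp(-3 * k)/18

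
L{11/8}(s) 11/(8*s)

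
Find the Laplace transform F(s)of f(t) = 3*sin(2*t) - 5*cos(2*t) 6/(s^2 + 4) - 5*s/(s^2 + 4)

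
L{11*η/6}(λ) 11/(6*λ^2)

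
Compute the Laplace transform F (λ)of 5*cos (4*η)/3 5*λ/ (3*(λ^2 + 16))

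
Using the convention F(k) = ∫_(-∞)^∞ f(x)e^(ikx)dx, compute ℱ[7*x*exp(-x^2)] 7*I*sqrt(pi)*k*exp(-k^2/4)/2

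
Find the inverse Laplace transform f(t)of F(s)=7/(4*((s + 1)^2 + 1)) 7*exp(-t)*sin(t)/4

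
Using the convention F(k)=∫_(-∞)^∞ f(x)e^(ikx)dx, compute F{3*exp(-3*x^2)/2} sqrt(3)*sqrt(pi)*exp(-k^2/12)/2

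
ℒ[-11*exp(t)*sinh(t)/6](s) -11/(6*s*(s - 2))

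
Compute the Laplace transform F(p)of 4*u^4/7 96/(7*p^5)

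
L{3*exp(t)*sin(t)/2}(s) 3/(2*((s - 1)^2 + 1))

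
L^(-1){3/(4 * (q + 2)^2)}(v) 3 * v * exp(-2 * v)/4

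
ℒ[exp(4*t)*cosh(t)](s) (s - 4)/((s - 4)^2 - 1)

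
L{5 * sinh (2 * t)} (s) 10/ (s^2 - 4)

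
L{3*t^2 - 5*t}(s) 6/s^3 - 5/s^2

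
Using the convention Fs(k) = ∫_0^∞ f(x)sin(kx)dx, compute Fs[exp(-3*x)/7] k/(7*(k^2+9))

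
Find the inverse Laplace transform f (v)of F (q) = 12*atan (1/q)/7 12*sin (v)/ (7*v)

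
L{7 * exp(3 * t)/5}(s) 7/(5 * (s - 3))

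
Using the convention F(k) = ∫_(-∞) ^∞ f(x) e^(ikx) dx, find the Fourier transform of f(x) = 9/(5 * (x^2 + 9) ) 3 * pi * exp(-3 * Abs(k) ) /5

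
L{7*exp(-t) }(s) 7/(s + 1) 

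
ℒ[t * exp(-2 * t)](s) (s+2) ^(-2) 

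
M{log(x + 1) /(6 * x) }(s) -pi * csc(pi * s) /(6 * s - 6) 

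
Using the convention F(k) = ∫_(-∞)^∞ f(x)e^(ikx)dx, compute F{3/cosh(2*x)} 3*pi/(2*cosh(pi*k/4))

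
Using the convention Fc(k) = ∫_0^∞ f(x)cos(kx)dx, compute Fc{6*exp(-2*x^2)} 3*sqrt(2)*sqrt(pi)*exp(-k^2/8)/2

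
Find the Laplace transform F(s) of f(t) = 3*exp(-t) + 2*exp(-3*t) 3/(s + 1) + 2/(s + 3) 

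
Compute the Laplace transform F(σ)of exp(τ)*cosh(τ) (σ - 1)/(σ*(σ - 2))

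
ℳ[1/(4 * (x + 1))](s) pi * csc(pi * s)/4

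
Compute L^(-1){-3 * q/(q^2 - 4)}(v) -3 * cosh(2 * v)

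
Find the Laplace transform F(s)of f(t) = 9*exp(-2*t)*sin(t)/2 9/(2*((s + 2)^2 + 1))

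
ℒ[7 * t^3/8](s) 21/(4 * s^4)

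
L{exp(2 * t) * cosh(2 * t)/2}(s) (s - 2)/(2 * s * (s - 4))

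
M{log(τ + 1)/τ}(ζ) -pi * csc(pi * ζ)/(ζ - 1)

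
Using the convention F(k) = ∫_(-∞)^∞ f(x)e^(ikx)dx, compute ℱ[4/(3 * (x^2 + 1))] 4 * pi * exp(-Abs(k))/3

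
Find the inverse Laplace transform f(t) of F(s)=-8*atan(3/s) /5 -8*sin(3*t) /(5*t) 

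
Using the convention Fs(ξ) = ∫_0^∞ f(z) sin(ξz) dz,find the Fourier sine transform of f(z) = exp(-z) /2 ξ/(2*(ξ^2+1) ) 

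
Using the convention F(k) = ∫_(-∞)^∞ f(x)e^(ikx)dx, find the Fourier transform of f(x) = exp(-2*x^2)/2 sqrt(2)*sqrt(pi)*exp(-k^2/8)/4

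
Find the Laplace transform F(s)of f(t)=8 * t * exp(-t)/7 8/(7 * (s+1)^2)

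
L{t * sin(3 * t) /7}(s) 6 * s/(7 * (s^2 + 9) ^2) 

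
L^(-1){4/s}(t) 4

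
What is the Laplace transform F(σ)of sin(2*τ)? 2/(σ^2 + 4)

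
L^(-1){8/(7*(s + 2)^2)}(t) 8*t*exp(-2*t)/7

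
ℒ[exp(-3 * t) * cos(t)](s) (s+3)/((s+3)^2+1)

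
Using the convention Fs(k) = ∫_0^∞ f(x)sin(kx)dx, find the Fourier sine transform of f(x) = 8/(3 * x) 4 * pi/3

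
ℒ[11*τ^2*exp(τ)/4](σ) 11/(2*(σ - 1)^3)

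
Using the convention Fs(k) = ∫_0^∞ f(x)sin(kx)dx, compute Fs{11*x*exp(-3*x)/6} 11*k/(k^2 + 9)^2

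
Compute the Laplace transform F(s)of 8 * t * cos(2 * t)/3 8 * (s^2 - 4)/(3 * (s^2+4)^2)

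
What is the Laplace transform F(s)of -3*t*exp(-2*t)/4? -3/(4*(s + 2)^2)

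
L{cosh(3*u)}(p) p/(p^2-9)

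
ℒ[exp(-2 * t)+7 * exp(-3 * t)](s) 7/(s+3)+1/(s+2)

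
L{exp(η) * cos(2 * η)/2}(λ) (λ - 1)/(2 * ((λ - 1)^2 + 4))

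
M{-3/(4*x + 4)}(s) -3*pi*csc(pi*s)/4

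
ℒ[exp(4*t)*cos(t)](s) (s - 4)/((s - 4)^2 + 1)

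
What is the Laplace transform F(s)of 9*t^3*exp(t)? 54/(s - 1)^4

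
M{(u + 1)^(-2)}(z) (-pi*z + pi)/sin(pi*z)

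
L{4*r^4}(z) 96/z^5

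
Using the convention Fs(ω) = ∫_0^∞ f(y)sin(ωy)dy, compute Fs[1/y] pi/2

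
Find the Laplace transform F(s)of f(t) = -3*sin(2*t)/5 -6/(5*s^2 + 20)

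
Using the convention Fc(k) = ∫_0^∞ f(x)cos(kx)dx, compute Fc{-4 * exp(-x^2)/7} -2 * sqrt(pi) * exp(-k^2/4)/7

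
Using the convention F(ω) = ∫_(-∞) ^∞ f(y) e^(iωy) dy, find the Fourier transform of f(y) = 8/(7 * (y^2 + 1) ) 8 * pi * exp(-Abs(ω) ) /7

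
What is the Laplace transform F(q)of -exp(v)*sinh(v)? -1/(q*(q - 2))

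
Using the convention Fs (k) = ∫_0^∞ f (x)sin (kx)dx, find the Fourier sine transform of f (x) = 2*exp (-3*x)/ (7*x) 2*atan (k/3)/7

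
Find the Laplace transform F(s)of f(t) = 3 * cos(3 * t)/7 3 * s/(7 * (s^2 + 9))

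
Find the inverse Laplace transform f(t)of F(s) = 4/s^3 2 * t^2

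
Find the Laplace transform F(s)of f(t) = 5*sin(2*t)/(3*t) 5*atan(2/s)/3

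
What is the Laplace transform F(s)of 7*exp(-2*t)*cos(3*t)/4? 7*(s+2)/(4*((s+2)^2+9))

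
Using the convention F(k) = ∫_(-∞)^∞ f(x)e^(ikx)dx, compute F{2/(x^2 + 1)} 2*pi*exp(-Abs(k))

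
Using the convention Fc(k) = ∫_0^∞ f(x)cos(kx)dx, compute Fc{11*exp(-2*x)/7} 22/(7*(k^2 + 4))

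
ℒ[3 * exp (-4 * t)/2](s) 3/ (2 * (s + 4))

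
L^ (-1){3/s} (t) 3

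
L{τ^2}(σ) 2/σ^3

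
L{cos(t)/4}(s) s/(4 * (s^2 + 1))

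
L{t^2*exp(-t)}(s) 2/(s + 1)^3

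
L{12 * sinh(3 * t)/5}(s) 36/(5 * (s^2 - 9))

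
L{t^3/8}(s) 3/(4*s^4)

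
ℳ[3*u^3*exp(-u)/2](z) 3*gamma(z + 3)/2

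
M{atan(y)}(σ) -pi * sec(pi * σ/2)/(2 * σ)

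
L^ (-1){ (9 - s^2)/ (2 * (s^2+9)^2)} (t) -t * cos (3 * t)/2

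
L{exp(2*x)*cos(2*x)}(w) (w - 2)/((w - 2)^2 + 4)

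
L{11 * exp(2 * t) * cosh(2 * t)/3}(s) 11 * (s - 2)/(3 * s * (s - 4))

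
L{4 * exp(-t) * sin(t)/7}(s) 4/(7 * ((s + 1)^2 + 1))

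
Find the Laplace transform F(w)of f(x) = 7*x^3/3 14/w^4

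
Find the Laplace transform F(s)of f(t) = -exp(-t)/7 -1/(7*s + 7)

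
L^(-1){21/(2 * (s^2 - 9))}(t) 7 * sinh(3 * t)/2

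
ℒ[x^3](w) 6/w^4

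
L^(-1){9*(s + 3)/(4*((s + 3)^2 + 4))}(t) 9*exp(-3*t)*cos(2*t)/4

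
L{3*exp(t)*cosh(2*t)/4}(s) 3*(s - 1)/(4*((s - 1)^2-4))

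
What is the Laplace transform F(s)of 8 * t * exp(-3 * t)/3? 8/(3 * (s+3)^2)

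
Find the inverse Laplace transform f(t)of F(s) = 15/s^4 5 * t^3/2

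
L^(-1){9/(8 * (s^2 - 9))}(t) 3 * sinh(3 * t)/8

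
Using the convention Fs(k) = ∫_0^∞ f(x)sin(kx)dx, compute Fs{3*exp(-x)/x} 3*atan(k)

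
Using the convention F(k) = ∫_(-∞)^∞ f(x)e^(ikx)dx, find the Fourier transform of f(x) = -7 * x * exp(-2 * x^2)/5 -7 * sqrt(2) * I * sqrt(pi) * k * exp(-k^2/8)/40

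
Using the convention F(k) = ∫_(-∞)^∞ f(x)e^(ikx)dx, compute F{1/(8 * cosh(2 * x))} pi/(16 * cosh(pi * k/4))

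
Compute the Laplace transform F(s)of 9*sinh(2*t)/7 18/(7*(s^2 - 4))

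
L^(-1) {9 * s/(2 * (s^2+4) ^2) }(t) 9 * t * sin(2 * t) /8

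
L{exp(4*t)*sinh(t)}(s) 1/((s - 4)^2 - 1)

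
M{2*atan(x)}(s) -pi*sec(pi*s/2)/s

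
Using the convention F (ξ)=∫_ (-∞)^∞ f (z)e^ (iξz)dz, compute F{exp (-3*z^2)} sqrt (3)*sqrt (pi)*exp (-ξ^2/12)/3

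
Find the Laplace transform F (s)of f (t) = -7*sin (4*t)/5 -28/ (5*s^2 + 80)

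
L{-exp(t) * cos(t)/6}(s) (1 - s)/(6 * ((s - 1)^2 + 1))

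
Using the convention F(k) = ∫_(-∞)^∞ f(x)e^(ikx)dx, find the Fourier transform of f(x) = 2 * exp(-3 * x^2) 2 * sqrt(3) * sqrt(pi) * exp(-k^2/12)/3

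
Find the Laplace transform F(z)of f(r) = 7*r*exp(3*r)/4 7/(4*(z - 3)^2)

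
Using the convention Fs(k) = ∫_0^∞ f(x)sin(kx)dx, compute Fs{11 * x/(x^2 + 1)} 11 * pi * exp(-k)/2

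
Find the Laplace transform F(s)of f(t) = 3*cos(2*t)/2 3*s/(2*(s^2 + 4))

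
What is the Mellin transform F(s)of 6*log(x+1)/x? -6*pi*csc(pi*s)/(s - 1)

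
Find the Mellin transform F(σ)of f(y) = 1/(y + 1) pi * csc(pi * σ)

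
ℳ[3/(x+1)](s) 3 * pi * csc(pi * s)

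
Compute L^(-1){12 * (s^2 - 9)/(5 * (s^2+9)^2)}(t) 12 * t * cos(3 * t)/5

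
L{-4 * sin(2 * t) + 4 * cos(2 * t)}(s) 4 * s/(s^2 + 4) - 8/(s^2 + 4)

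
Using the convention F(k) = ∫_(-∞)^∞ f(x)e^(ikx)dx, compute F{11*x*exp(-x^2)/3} 11*I*sqrt(pi)*k*exp(-k^2/4)/6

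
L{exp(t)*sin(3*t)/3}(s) 1/((s - 1)^2+9)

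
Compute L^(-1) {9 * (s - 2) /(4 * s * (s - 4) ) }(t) 9 * exp(2 * t) * cosh(2 * t) /4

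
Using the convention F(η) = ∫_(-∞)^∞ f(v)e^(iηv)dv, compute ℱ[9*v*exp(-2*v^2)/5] 9*sqrt(2)*I*sqrt(pi)*η*exp(-η^2/8)/40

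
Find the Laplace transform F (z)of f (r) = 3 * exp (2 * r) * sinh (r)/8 3/ (8 * ( (z - 2)^2 - 1))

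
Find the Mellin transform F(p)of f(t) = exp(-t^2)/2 gamma(p/2)/4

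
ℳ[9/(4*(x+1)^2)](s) -9*pi*(s - 1)/(4*sin(pi*s))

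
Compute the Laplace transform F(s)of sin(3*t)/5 3/(5*(s^2 + 9))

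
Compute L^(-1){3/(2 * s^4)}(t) t^3/4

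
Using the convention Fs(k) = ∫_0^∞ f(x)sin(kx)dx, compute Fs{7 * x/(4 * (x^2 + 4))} 7 * pi * exp(-2 * k)/8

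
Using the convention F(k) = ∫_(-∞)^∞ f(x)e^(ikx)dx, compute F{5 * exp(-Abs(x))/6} 5/(3 * (k^2 + 1))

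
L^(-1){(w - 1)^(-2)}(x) x*exp(x)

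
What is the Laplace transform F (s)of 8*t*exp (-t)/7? 8/ (7*(s + 1)^2)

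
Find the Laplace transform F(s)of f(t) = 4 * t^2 8/s^3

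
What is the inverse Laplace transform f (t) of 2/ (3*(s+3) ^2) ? 2*t*exp (-3*t) /3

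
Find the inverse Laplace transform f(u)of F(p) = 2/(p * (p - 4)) exp(2 * u) * sinh(2 * u)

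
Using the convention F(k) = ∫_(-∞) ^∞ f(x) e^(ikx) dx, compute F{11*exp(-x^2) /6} 11*sqrt(pi)*exp(-k^2/4) /6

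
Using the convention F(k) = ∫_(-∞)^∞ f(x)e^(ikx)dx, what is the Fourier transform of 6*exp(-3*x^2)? 2*sqrt(3)*sqrt(pi)*exp(-k^2/12)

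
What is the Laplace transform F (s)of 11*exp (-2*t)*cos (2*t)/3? 11*(s + 2)/ (3*( (s + 2)^2 + 4))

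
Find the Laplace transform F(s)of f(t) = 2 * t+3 2/s^2+3/s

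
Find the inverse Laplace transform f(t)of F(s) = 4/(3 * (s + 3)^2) 4 * t * exp(-3 * t)/3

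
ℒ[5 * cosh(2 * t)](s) 5 * s/(s^2 - 4)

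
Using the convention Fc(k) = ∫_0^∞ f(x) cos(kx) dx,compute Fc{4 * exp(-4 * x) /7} 16/(7 * (k^2 + 16) ) 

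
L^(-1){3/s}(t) 3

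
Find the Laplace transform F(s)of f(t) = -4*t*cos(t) 4*(1 - s^2)/(s^2 + 1)^2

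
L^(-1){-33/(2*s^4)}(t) -11*t^3/4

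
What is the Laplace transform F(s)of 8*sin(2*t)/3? 16/(3*(s^2 + 4))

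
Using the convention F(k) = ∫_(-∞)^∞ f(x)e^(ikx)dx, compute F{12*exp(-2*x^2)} 6*sqrt(2)*sqrt(pi)*exp(-k^2/8)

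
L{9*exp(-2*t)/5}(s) 9/(5*(s + 2))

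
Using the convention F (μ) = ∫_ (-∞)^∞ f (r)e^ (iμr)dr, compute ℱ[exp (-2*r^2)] sqrt (2)*sqrt (pi)*exp (-μ^2/8)/2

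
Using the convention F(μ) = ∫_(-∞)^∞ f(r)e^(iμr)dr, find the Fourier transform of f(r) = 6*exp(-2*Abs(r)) 24/(μ^2 + 4)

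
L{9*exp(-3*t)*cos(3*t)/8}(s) 9*(s + 3)/(8*((s + 3)^2 + 9))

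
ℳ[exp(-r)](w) gamma(w)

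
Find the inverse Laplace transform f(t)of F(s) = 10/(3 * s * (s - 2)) 10 * exp(t) * sinh(t)/3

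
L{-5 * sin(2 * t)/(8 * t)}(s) -5 * atan(2/s)/8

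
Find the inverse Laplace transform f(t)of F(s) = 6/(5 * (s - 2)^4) t^3 * exp(2 * t)/5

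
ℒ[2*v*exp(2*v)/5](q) 2/(5*(q - 2)^2)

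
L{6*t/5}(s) 6/(5*s^2)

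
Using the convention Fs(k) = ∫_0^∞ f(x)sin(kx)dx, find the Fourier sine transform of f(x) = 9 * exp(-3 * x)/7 9 * k/(7 * (k^2 + 9))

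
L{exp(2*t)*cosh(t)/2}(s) (s - 2)/(2*((s - 2)^2 - 1))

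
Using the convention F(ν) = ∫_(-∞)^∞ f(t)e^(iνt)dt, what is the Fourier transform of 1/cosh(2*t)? pi/(2*cosh(pi*ν/4))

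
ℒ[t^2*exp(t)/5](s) 2/(5*(s - 1)^3)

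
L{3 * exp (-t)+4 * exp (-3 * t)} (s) 3/ (s+1)+4/ (s+3)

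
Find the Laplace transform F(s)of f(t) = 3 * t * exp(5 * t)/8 3/(8 * (s - 5)^2)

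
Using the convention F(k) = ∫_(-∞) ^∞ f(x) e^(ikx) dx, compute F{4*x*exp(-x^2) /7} 2*I*sqrt(pi)*k*exp(-k^2/4) /7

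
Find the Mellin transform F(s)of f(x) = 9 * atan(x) -9 * pi * sec(pi * s/2)/(2 * s)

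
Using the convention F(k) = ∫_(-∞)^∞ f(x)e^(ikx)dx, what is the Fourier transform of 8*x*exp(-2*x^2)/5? sqrt(2)*I*sqrt(pi)*k*exp(-k^2/8)/5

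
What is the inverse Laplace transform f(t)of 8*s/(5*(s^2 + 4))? 8*cos(2*t)/5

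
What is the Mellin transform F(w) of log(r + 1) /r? -pi * csc(pi * w) /(w - 1) 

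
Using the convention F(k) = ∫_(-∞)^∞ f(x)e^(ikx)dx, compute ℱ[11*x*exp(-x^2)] 11*I*sqrt(pi)*k*exp(-k^2/4)/2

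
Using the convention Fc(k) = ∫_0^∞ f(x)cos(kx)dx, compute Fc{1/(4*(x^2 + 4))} pi*exp(-2*k)/16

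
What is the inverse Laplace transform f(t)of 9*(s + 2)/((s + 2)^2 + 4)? 9*exp(-2*t)*cos(2*t)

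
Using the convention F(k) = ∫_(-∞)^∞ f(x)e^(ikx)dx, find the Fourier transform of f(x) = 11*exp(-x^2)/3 11*sqrt(pi)*exp(-k^2/4)/3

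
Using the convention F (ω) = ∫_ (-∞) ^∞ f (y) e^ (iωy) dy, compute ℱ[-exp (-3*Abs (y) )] -6/ (ω^2+9) 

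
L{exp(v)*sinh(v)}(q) 1/(q*(q - 2))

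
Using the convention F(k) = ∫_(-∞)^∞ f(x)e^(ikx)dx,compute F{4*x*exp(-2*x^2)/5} sqrt(2)*I*sqrt(pi)*k*exp(-k^2/8)/10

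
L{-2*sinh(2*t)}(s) -4/(s^2 - 4)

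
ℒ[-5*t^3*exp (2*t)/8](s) -15/ (4*(s - 2)^4)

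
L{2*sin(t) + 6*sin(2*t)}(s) 12/(s^2 + 4) + 2/(s^2 + 1)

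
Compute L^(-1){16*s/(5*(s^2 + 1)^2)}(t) 8*t*sin(t)/5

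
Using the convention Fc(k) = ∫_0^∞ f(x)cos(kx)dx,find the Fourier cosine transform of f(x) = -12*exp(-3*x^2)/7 -2*sqrt(3)*sqrt(pi)*exp(-k^2/12)/7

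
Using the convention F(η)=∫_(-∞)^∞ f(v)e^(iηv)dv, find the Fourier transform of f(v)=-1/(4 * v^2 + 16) -pi * exp(-2 * Abs(η))/8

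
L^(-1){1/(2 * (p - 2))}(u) exp(2 * u)/2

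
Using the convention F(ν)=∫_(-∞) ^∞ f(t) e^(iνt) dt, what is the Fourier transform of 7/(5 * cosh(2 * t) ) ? 7 * pi/(10 * cosh(pi * ν/4) ) 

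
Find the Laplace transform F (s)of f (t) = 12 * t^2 24/s^3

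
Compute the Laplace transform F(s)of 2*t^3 12/s^4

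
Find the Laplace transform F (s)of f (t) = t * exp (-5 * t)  (s + 5)^ (-2)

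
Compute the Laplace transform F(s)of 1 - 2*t 1/s - 2/s^2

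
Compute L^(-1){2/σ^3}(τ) τ^2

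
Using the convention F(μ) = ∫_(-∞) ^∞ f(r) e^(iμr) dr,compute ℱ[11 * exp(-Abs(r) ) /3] 22/(3 * (μ^2 + 1) ) 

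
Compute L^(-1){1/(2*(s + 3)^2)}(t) t*exp(-3*t)/2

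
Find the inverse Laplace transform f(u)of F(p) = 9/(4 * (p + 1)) 9 * exp(-u)/4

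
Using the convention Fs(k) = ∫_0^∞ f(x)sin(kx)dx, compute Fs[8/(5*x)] 4*pi/5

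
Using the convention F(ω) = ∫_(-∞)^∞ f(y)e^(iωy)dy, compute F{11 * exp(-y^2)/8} 11 * sqrt(pi) * exp(-ω^2/4)/8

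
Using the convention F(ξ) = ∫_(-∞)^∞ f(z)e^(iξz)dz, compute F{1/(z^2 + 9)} pi*exp(-3*Abs(ξ))/3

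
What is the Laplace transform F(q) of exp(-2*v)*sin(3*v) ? 3/((q + 2) ^2 + 9) 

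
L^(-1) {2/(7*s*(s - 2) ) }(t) 2*exp(t)*sinh(t) /7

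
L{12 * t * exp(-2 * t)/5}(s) 12/(5 * (s+2)^2)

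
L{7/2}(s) 7/(2 * s)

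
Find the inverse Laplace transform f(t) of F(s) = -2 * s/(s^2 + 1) -2 * cos(t) 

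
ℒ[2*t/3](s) 2/(3*s^2)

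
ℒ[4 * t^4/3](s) 32/s^5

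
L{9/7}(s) 9/(7 * s)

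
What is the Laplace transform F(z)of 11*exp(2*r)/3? 11/(3*(z - 2))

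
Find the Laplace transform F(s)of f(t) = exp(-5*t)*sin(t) 1/((s + 5)^2 + 1)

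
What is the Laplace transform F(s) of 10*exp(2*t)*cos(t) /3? 10*(s - 2) /(3*((s - 2) ^2+1) ) 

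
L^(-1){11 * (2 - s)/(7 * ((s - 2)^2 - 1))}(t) -11 * exp(2 * t) * cosh(t)/7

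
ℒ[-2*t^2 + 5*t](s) 5/s^2 - 4/s^3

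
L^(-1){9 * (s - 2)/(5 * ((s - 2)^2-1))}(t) 9 * exp(2 * t) * cosh(t)/5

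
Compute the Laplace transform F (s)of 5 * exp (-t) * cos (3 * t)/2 5 * (s + 1)/ (2 * ( (s + 1)^2 + 9))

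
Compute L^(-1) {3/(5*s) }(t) 3/5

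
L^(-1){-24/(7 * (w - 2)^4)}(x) -4 * x^3 * exp(2 * x)/7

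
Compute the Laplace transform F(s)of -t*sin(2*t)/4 -s/(s^2 + 4)^2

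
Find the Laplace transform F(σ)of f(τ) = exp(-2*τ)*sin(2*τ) 2/((σ + 2)^2 + 4)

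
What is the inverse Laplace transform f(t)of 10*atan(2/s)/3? 10*sin(2*t)/(3*t)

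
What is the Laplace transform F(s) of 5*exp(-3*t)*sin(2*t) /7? 10/(7*((s + 3) ^2 + 4) ) 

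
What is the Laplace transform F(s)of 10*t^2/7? 20/(7*s^3)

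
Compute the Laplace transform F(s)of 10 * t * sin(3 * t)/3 20 * s/(s^2+9)^2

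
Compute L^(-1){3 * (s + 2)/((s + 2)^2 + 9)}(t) 3 * exp(-2 * t) * cos(3 * t)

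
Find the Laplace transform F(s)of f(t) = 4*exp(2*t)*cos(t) 4*(s - 2)/((s - 2)^2 + 1)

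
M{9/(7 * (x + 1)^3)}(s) 9 * pi * (s - 2) * (s - 1)/(14 * sin(pi * s))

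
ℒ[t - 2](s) s^(-2) - 2/s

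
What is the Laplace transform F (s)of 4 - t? 4/s - 1/s^2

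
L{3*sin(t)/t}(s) 3*atan(1/s)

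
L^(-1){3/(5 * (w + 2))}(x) 3 * exp(-2 * x)/5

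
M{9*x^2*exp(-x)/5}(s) 9*gamma(s + 2)/5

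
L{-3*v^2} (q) -6/q^3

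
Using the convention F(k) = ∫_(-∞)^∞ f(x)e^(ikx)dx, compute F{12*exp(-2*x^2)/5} 6*sqrt(2)*sqrt(pi)*exp(-k^2/8)/5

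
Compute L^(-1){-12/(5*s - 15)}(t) -12*exp(3*t)/5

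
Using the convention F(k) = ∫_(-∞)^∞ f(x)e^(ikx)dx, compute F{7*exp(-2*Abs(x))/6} 14/(3*(k^2+4))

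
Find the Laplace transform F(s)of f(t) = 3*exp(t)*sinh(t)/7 3/(7*s*(s - 2))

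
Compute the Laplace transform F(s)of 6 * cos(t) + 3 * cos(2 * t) 6 * s/(s^2 + 1) + 3 * s/(s^2 + 4)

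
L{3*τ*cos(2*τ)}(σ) 3*(σ^2 - 4)/(σ^2 + 4)^2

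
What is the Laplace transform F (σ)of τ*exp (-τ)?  (σ + 1)^ (-2)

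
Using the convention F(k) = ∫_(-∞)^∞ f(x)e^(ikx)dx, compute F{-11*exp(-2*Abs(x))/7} -44/(7*k^2 + 28)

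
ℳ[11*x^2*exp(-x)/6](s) 11*gamma(s+2)/6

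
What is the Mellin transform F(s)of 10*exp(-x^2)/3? 5*gamma(s/2)/3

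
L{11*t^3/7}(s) 66/(7*s^4)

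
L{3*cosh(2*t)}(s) 3*s/(s^2 - 4)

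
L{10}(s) 10/s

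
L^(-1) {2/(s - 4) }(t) 2*exp(4*t) 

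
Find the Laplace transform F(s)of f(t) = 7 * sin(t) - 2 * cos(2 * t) 7/(s^2 + 1) - 2 * s/(s^2 + 4)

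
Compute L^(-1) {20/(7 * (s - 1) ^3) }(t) 10 * t^2 * exp(t) /7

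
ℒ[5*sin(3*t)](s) 15/(s^2+9)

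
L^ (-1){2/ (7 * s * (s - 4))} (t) exp (2 * t) * sinh (2 * t)/7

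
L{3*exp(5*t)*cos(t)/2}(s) 3*(s - 5)/(2*((s - 5)^2 + 1))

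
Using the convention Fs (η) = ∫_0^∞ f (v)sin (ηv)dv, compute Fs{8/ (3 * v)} 4 * pi/3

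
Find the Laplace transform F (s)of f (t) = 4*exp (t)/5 4/ (5*(s - 1))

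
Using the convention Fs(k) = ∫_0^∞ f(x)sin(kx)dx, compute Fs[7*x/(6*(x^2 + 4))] 7*pi*exp(-2*k)/12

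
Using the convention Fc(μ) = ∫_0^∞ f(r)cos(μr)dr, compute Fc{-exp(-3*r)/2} -3/(2*μ^2 + 18)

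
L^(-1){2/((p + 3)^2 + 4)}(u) exp(-3 * u) * sin(2 * u)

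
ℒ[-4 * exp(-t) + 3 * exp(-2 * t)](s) 3/(s + 2)-4/(s + 1)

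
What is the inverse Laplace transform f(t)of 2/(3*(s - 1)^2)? 2*t*exp(t)/3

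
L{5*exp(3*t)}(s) 5/(s - 3)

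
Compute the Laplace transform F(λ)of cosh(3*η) λ/(λ^2 - 9)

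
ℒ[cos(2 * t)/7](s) s/(7 * (s^2 + 4))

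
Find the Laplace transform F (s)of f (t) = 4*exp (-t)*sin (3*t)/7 12/ (7*( (s + 1)^2 + 9))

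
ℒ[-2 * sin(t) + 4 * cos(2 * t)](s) 4 * s/(s^2 + 4)-2/(s^2 + 1) 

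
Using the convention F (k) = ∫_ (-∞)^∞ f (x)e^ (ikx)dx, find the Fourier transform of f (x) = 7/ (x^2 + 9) 7*pi*exp (-3*Abs (k))/3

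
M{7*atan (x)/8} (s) -7*pi*sec (pi*s/2)/ (16*s)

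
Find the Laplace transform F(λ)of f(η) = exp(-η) 1/(λ + 1)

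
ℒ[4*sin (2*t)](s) 8/ (s^2 + 4)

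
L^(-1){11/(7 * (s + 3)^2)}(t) 11 * t * exp(-3 * t)/7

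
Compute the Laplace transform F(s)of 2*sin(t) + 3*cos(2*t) 3*s/(s^2 + 4) + 2/(s^2 + 1)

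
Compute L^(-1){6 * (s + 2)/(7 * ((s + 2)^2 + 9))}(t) 6 * exp(-2 * t) * cos(3 * t)/7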